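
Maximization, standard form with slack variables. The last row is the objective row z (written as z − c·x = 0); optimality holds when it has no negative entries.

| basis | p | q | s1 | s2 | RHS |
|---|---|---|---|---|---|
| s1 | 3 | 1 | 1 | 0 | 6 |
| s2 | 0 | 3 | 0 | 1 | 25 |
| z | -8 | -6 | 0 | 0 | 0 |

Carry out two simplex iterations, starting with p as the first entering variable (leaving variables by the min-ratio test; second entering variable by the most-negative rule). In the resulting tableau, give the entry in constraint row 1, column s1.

Ratio test on column p — row 1: 6/3 = 2; row 2: entry 0 ≤ 0. Minimum is 2 at row 1 (s1 leaves); pivot element 3.
Divide row 1 by 3; eliminate column p from the other rows.
Second iteration: most negative z-row entry is -10/3 in column q, so q enters.
Ratio test on column q — row 1: 2/(1/3) = 6; row 2: 25/3 = 25/3. Minimum is 6 at row 1 (p leaves); pivot element 1/3.
Divide row 1 by 1/3; eliminate column q from the other rows.
After both pivots, the entry at constraint row 1, column s1 is 1.

1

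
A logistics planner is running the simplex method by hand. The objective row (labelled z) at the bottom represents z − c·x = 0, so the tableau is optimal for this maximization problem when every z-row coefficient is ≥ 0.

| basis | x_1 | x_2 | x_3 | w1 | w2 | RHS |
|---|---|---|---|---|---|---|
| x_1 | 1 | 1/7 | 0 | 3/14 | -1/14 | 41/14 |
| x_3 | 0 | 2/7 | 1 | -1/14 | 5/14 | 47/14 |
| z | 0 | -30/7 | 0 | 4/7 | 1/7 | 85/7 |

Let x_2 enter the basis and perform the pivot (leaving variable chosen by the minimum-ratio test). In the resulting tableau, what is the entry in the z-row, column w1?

Ratio test on column x_2 — row 1: (41/14)/(1/7) = 41/2; row 2: (47/14)/(2/7) = 47/4. Minimum is 47/4 at row 2 (x_3 leaves); pivot element 2/7.
Divide row 2 by 2/7; eliminate column x_2 from the other rows.
z-row update in column w1: 4/7 − (-30/7)·(-1/4) = -1/2.

-1/2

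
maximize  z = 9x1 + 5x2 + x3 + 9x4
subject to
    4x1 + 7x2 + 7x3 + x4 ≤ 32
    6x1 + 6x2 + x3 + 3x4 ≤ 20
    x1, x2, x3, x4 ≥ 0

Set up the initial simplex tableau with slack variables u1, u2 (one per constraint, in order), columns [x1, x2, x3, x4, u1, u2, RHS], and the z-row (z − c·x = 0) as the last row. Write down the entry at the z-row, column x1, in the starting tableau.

-9

The z-row carries the negated objective coefficients: the x1 entry is -9.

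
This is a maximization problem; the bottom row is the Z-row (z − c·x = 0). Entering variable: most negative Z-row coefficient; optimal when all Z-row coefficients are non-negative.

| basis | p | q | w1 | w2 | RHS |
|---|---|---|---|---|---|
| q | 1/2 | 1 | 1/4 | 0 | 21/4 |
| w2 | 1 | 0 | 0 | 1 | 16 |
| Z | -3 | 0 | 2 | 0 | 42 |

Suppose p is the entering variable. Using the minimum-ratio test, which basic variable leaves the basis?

q

Column p entries and ratios — q: (21/4)/(1/2) = 21/2; w2: 16/1 = 16.
Smallest ratio is 21/2 in the row of q, so q leaves.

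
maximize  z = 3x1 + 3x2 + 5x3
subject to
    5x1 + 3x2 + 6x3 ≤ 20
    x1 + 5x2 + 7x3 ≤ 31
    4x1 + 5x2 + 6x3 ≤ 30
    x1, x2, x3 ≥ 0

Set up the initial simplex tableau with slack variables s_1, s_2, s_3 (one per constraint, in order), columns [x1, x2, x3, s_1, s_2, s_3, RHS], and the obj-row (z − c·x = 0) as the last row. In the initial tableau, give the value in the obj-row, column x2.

The obj-row carries the negated objective coefficients: the x2 entry is -3.

-3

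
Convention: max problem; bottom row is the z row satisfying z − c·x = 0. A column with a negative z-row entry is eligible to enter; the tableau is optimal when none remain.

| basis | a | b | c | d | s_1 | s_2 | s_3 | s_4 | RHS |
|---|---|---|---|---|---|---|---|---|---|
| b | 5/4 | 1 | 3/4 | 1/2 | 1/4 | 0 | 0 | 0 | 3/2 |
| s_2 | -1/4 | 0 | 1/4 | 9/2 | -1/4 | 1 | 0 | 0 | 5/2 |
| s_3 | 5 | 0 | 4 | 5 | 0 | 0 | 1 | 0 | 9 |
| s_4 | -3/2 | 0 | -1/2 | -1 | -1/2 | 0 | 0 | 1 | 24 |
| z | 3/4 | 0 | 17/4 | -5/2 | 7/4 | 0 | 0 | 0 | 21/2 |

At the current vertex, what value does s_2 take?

s_2 is basic (row 2); its value is the RHS of that row, 5/2.

5/2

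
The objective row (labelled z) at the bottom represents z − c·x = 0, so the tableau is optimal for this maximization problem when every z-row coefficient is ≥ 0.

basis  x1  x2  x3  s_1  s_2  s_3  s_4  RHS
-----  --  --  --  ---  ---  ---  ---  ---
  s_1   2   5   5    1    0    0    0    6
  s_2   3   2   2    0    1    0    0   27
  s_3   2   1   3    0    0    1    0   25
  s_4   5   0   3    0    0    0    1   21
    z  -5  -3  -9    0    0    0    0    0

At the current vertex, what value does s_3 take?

25

s_3 is basic (row 3); its value is the RHS of that row, 25.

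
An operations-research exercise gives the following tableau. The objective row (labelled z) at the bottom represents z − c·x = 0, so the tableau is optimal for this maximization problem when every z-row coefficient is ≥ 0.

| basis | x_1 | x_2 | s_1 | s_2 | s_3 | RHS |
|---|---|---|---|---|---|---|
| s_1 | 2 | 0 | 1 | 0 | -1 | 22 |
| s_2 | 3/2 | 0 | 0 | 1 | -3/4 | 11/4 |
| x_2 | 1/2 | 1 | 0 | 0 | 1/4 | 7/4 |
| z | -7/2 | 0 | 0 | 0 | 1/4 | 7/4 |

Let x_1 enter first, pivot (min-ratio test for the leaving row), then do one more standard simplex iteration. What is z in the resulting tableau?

Ratio test on column x_1 — row 1: 22/2 = 11; row 2: (11/4)/(3/2) = 11/6; row 3: (7/4)/(1/2) = 7/2. Minimum is 11/6 at row 2 (s_2 leaves); pivot element 3/2.
Pivot on row 2; the z-row RHS becomes 7/4 − (-7/2)·(11/6) = 49/6.
Next entering variable (most negative z-row entry -3/2): s_3.
Ratio test on column s_3 — row 1: entry 0 ≤ 0; row 2: entry -1/2 ≤ 0; row 3: (5/6)/(1/2) = 5/3. Minimum is 5/3 at row 3 (x_2 leaves); pivot element 1/2.
After the second pivot the z-row RHS is 49/6 − (-3/2)·(5/3) = 32/3.

32/3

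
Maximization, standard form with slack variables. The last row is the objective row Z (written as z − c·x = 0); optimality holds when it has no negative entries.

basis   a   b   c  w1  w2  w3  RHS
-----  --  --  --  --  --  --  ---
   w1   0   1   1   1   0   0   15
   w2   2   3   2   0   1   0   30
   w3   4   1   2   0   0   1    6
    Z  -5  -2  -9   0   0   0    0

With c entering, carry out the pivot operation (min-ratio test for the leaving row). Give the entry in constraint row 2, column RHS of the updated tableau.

Ratio test on column c — row 1: 15/1 = 15; row 2: 30/2 = 15; row 3: 6/2 = 3. Minimum is 3 at row 3 (w3 leaves); pivot element 2.
Divide row 3 by 2; eliminate column c from the other rows.
Row 2 update in column RHS: 30 − 2·3 = 24.

24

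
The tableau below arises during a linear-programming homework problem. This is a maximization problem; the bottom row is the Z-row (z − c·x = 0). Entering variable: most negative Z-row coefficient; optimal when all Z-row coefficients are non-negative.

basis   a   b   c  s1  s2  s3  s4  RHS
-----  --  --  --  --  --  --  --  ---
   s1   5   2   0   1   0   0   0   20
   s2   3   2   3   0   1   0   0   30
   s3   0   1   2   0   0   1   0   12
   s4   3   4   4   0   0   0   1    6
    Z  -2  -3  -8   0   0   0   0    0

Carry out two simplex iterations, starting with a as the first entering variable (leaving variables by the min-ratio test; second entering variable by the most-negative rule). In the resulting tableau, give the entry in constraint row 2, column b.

Ratio test on column a — row 1: 20/5 = 4; row 2: 30/3 = 10; row 3: entry 0 ≤ 0; row 4: 6/3 = 2. Minimum is 2 at row 4 (s4 leaves); pivot element 3.
Divide row 4 by 3; eliminate column a from the other rows.
Second iteration: most negative Z-row entry is -16/3 in column c, so c enters.
Ratio test on column c — row 1: entry -20/3 ≤ 0; row 2: entry -1 ≤ 0; row 3: 12/2 = 6; row 4: 2/(4/3) = 3/2. Minimum is 3/2 at row 4 (a leaves); pivot element 4/3.
Divide row 4 by 4/3; eliminate column c from the other rows.
After both pivots, the entry at constraint row 2, column b is -1.

-1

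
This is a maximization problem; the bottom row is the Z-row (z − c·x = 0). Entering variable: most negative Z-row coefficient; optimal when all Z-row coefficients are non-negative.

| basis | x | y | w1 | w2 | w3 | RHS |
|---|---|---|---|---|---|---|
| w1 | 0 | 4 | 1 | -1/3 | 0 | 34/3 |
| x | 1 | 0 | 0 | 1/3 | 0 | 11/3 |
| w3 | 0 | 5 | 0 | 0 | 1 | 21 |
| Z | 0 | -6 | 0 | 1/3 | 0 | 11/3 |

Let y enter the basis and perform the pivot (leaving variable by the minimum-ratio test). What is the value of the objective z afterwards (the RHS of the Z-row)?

Ratio test on column y — row 1: (34/3)/4 = 17/6; row 2: entry 0 ≤ 0; row 3: 21/5 = 21/5. Minimum is 17/6 at row 1 (w1 leaves); pivot element 4.
Pivot on row 1; the Z-row RHS becomes 11/3 − (-6)·(17/6) = 62/3.

62/3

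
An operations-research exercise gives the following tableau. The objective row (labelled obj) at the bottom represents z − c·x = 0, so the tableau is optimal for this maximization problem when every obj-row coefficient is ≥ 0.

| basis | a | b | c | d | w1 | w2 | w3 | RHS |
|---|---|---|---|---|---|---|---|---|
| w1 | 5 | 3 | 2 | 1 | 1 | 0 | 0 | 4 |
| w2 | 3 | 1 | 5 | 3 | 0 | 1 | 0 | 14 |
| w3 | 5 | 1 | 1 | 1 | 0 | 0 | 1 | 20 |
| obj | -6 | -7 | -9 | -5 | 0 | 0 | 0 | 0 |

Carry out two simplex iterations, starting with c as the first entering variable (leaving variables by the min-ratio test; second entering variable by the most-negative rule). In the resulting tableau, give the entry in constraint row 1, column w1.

1

Ratio test on column c — row 1: 4/2 = 2; row 2: 14/5 = 14/5; row 3: 20/1 = 20. Minimum is 2 at row 1 (w1 leaves); pivot element 2.
Divide row 1 by 2; eliminate column c from the other rows.
Second iteration: most negative obj-row entry is -1/2 in column d, so d enters.
Ratio test on column d — row 1: 2/(1/2) = 4; row 2: 4/(1/2) = 8; row 3: 18/(1/2) = 36. Minimum is 4 at row 1 (c leaves); pivot element 1/2.
Divide row 1 by 1/2; eliminate column d from the other rows.
After both pivots, the entry at constraint row 1, column w1 is 1.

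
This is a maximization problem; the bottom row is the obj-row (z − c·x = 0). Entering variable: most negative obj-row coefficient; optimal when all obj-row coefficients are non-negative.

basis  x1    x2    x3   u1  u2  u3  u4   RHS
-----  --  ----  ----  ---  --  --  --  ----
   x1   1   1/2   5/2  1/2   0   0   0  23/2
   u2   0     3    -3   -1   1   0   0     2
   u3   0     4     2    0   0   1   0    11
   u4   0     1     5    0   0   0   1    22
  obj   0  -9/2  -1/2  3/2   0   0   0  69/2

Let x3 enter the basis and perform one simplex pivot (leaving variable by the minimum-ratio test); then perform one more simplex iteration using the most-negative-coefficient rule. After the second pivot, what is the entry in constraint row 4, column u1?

Ratio test on column x3 — row 1: (23/2)/(5/2) = 23/5; row 2: entry -3 ≤ 0; row 3: 11/2 = 11/2; row 4: 22/5 = 22/5. Minimum is 22/5 at row 4 (u4 leaves); pivot element 5.
Divide row 4 by 5; eliminate column x3 from the other rows.
Second iteration: most negative obj-row entry is -22/5 in column x2, so x2 enters.
Ratio test on column x2 — row 1: entry 0 ≤ 0; row 2: (76/5)/(18/5) = 38/9; row 3: (11/5)/(18/5) = 11/18; row 4: (22/5)/(1/5) = 22. Minimum is 11/18 at row 3 (u3 leaves); pivot element 18/5.
Divide row 3 by 18/5; eliminate column x2 from the other rows.
After both pivots, the entry at constraint row 4, column u1 is 0.

0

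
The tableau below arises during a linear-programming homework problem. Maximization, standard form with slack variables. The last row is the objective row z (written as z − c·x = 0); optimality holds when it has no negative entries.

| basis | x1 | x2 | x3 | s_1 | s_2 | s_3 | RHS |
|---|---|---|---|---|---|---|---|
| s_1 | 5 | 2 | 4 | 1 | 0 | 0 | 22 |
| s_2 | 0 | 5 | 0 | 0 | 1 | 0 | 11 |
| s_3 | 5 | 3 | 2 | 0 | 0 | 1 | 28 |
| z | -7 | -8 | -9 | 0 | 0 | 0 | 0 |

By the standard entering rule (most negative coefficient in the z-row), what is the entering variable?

Negative z-row entries: x1: -7, x2: -8, x3: -9.
The most negative is -9 in column x3, so x3 enters.

x3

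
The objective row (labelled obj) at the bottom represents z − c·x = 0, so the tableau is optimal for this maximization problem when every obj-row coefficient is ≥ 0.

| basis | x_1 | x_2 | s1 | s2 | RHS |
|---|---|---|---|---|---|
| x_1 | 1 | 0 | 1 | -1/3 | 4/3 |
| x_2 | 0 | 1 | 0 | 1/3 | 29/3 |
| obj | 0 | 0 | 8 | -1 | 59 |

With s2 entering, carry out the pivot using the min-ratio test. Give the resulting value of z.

88

Ratio test on column s2 — row 1: entry -1/3 ≤ 0; row 2: (29/3)/(1/3) = 29. Minimum is 29 at row 2 (x_2 leaves); pivot element 1/3.
Pivot on row 2; the obj-row RHS becomes 59 − (-1)·29 = 88.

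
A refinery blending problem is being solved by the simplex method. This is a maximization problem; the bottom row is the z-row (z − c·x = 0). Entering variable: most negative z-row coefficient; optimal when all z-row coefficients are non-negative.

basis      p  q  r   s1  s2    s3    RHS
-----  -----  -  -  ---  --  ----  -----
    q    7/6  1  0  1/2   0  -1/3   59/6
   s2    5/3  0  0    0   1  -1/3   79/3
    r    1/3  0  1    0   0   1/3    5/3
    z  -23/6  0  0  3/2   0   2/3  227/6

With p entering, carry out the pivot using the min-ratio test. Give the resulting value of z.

57

Ratio test on column p — row 1: (59/6)/(7/6) = 59/7; row 2: (79/3)/(5/3) = 79/5; row 3: (5/3)/(1/3) = 5. Minimum is 5 at row 3 (r leaves); pivot element 1/3.
Pivot on row 3; the z-row RHS becomes 227/6 − (-23/6)·5 = 57.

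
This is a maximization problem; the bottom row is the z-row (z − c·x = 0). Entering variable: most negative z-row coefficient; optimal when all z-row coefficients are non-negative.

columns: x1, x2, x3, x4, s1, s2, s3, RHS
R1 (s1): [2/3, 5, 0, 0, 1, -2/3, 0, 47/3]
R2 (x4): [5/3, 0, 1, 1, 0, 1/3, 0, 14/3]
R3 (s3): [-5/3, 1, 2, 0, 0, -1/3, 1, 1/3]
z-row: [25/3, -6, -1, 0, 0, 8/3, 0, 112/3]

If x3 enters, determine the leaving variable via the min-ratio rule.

s3

Column x3 entries and ratios — s1: 0 ≤ 0, skip; x4: (14/3)/1 = 14/3; s3: (1/3)/2 = 1/6.
Smallest ratio is 1/6 in the row of s3, so s3 leaves.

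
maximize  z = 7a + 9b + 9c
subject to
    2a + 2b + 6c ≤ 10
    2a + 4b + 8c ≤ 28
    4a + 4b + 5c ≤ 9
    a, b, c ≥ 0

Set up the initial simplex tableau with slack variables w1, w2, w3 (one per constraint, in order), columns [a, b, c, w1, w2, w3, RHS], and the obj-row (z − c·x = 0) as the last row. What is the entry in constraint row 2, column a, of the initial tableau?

Constraint 2 has coefficient 2 on a.

2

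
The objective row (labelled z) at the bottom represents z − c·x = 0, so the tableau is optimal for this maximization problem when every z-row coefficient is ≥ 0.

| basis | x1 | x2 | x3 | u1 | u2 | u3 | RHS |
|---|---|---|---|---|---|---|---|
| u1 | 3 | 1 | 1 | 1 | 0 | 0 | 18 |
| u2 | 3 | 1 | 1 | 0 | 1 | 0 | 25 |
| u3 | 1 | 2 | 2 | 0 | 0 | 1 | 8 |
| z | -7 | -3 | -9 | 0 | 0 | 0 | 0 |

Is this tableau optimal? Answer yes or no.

The z-row has a negative entry -9 in column x3, so it is not optimal.

no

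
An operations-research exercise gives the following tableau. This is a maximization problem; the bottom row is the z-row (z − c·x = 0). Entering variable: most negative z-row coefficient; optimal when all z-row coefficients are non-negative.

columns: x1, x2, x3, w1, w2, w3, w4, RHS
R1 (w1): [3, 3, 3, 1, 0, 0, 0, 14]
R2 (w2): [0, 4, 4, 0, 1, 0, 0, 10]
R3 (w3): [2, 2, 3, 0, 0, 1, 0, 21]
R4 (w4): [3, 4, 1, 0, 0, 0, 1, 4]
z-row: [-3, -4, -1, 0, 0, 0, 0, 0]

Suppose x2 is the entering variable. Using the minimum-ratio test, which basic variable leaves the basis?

Column x2 entries and ratios — w1: 14/3 = 14/3; w2: 10/4 = 5/2; w3: 21/2 = 21/2; w4: 4/4 = 1.
Smallest ratio is 1 in the row of w4, so w4 leaves.

w4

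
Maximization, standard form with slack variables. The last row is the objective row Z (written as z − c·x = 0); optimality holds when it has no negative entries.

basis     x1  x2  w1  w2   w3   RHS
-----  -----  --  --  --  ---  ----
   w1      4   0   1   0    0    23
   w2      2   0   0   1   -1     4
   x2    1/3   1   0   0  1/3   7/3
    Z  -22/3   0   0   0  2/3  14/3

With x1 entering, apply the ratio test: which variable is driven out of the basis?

Column x1 entries and ratios — w1: 23/4 = 23/4; w2: 4/2 = 2; x2: (7/3)/(1/3) = 7.
Smallest ratio is 2 in the row of w2, so w2 leaves.

w2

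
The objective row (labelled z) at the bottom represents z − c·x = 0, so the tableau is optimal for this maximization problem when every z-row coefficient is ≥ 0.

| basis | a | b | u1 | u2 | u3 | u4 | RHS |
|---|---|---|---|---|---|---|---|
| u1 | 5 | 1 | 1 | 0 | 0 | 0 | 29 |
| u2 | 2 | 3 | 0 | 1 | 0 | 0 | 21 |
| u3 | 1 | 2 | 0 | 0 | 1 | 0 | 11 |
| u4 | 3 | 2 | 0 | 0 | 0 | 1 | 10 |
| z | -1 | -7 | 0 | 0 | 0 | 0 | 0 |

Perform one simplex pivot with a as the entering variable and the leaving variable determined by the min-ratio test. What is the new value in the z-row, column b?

Ratio test on column a — row 1: 29/5 = 29/5; row 2: 21/2 = 21/2; row 3: 11/1 = 11; row 4: 10/3 = 10/3. Minimum is 10/3 at row 4 (u4 leaves); pivot element 3.
Divide row 4 by 3; eliminate column a from the other rows.
z-row update in column b: -7 − (-1)·(2/3) = -19/3.

-19/3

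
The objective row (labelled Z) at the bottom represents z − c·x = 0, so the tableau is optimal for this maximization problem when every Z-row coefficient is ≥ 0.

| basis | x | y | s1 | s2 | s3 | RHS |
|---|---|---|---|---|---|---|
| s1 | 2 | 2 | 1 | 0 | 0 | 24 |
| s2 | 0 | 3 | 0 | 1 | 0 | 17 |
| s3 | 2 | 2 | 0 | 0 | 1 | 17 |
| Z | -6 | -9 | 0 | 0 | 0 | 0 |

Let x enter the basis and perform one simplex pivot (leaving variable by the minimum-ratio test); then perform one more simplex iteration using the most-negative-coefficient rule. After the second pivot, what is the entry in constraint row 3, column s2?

Ratio test on column x — row 1: 24/2 = 12; row 2: entry 0 ≤ 0; row 3: 17/2 = 17/2. Minimum is 17/2 at row 3 (s3 leaves); pivot element 2.
Divide row 3 by 2; eliminate column x from the other rows.
Second iteration: most negative Z-row entry is -3 in column y, so y enters.
Ratio test on column y — row 1: entry 0 ≤ 0; row 2: 17/3 = 17/3; row 3: (17/2)/1 = 17/2. Minimum is 17/3 at row 2 (s2 leaves); pivot element 3.
Divide row 2 by 3; eliminate column y from the other rows.
After both pivots, the entry at constraint row 3, column s2 is -1/3.

-1/3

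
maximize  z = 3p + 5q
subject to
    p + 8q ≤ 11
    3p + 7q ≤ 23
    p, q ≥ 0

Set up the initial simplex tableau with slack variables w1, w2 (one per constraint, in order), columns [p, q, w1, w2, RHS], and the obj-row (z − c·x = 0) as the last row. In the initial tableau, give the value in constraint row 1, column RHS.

11

The RHS of constraint 1 is b_1 = 11.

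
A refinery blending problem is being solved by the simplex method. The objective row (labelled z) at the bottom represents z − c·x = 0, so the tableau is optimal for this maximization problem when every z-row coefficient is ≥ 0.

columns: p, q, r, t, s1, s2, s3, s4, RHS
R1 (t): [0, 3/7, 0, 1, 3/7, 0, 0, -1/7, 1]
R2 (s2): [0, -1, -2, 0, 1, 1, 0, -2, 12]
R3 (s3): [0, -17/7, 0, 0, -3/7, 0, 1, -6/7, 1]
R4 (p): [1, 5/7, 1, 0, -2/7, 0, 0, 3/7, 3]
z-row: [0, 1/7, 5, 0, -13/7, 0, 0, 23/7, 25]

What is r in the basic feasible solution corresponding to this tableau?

r is not in the basis, so in the current basic feasible solution r = 0.

0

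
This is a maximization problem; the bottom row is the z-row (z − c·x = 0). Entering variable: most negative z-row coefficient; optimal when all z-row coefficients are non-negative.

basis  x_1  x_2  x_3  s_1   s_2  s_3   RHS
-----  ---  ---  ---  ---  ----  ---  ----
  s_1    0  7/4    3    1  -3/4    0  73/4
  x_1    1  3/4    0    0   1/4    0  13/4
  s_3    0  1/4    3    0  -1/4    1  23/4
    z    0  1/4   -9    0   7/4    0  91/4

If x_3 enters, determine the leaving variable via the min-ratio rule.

Column x_3 entries and ratios — s_1: (73/4)/3 = 73/12; x_1: 0 ≤ 0, skip; s_3: (23/4)/3 = 23/12.
Smallest ratio is 23/12 in the row of s_3, so s_3 leaves.

s_3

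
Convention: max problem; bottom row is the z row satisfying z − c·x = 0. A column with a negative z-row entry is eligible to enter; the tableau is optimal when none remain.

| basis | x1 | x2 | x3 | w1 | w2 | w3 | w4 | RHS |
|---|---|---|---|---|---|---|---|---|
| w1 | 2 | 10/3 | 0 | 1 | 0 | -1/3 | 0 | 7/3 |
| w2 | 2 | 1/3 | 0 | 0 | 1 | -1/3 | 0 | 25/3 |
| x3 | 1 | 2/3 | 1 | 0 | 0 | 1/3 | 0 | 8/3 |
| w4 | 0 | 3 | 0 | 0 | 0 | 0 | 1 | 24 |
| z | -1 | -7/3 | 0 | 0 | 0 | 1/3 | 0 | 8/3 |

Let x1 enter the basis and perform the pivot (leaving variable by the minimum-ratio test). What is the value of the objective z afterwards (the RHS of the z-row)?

Ratio test on column x1 — row 1: (7/3)/2 = 7/6; row 2: (25/3)/2 = 25/6; row 3: (8/3)/1 = 8/3; row 4: entry 0 ≤ 0. Minimum is 7/6 at row 1 (w1 leaves); pivot element 2.
Pivot on row 1; the z-row RHS becomes 8/3 − (-1)·(7/6) = 23/6.

23/6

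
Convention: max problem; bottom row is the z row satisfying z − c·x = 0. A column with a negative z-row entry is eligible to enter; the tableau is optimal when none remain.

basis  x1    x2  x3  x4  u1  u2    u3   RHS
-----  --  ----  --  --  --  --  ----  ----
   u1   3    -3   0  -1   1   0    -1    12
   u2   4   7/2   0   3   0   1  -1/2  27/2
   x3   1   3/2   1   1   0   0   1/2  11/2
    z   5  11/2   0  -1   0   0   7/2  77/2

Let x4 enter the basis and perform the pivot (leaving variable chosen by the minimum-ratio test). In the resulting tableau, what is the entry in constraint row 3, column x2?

Ratio test on column x4 — row 1: entry -1 ≤ 0; row 2: (27/2)/3 = 9/2; row 3: (11/2)/1 = 11/2. Minimum is 9/2 at row 2 (u2 leaves); pivot element 3.
Divide row 2 by 3; eliminate column x4 from the other rows.
Row 3 update in column x2: 3/2 − 1·(7/6) = 1/3.

1/3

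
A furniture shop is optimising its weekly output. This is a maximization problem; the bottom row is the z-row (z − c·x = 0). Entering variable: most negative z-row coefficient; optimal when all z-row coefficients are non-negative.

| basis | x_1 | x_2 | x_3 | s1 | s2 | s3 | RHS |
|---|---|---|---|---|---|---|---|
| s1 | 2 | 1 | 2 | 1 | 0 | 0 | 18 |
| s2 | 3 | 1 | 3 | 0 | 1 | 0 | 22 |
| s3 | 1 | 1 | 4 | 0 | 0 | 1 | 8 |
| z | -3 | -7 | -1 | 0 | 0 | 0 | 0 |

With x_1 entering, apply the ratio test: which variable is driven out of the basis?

Column x_1 entries and ratios — s1: 18/2 = 9; s2: 22/3 = 22/3; s3: 8/1 = 8.
Smallest ratio is 22/3 in the row of s2, so s2 leaves.

s2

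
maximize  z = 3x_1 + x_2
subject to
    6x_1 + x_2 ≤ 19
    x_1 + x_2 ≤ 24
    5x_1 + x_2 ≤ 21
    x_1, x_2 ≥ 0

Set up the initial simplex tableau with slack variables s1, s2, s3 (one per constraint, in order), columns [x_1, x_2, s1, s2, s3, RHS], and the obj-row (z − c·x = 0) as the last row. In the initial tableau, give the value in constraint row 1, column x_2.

Constraint 1 has coefficient 1 on x_2.

1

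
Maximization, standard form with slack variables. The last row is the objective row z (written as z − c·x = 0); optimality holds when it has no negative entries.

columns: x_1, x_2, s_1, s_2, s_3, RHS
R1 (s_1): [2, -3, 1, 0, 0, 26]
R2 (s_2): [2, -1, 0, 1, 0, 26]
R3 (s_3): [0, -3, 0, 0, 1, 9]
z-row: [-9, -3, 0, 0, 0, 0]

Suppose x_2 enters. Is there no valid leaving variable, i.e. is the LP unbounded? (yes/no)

Every constraint-row entry in column x_2 is ≤ 0, so increasing x_2 is unbounded.

yes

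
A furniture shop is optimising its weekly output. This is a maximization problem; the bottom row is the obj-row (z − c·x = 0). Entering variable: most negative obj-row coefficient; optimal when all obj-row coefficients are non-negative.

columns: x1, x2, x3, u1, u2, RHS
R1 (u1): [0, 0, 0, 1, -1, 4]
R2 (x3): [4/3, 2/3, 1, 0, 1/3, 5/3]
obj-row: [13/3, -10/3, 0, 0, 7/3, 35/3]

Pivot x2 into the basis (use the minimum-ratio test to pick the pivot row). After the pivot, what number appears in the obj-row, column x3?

5

Ratio test on column x2 — row 1: entry 0 ≤ 0; row 2: (5/3)/(2/3) = 5/2. Minimum is 5/2 at row 2 (x3 leaves); pivot element 2/3.
Divide row 2 by 2/3; eliminate column x2 from the other rows.
obj-row update in column x3: 0 − (-10/3)·(3/2) = 5.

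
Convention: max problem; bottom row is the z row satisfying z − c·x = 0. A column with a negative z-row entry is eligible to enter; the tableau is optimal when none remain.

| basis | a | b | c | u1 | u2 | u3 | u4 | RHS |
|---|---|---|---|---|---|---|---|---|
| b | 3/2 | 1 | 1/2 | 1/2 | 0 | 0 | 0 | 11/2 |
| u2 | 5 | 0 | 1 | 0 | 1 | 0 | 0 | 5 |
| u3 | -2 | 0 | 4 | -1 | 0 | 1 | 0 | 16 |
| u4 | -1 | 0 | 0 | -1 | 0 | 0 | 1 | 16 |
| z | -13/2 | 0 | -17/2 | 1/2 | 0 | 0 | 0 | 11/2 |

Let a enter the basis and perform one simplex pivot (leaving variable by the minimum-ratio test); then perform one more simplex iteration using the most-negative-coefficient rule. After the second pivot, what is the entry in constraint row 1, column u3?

Ratio test on column a — row 1: (11/2)/(3/2) = 11/3; row 2: 5/5 = 1; row 3: entry -2 ≤ 0; row 4: entry -1 ≤ 0. Minimum is 1 at row 2 (u2 leaves); pivot element 5.
Divide row 2 by 5; eliminate column a from the other rows.
Second iteration: most negative z-row entry is -36/5 in column c, so c enters.
Ratio test on column c — row 1: 4/(1/5) = 20; row 2: 1/(1/5) = 5; row 3: 18/(22/5) = 45/11; row 4: 17/(1/5) = 85. Minimum is 45/11 at row 3 (u3 leaves); pivot element 22/5.
Divide row 3 by 22/5; eliminate column c from the other rows.
After both pivots, the entry at constraint row 1, column u3 is -1/22.

-1/22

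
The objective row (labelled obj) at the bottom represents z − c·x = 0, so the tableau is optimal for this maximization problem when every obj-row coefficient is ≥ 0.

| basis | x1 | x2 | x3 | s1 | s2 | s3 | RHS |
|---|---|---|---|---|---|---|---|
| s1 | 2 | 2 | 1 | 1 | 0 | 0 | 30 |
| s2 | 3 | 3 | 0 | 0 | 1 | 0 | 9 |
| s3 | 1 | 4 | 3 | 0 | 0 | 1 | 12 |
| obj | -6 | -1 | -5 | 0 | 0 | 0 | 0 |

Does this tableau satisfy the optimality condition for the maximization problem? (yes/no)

no

The obj-row has a negative entry -6 in column x1, so it is not optimal.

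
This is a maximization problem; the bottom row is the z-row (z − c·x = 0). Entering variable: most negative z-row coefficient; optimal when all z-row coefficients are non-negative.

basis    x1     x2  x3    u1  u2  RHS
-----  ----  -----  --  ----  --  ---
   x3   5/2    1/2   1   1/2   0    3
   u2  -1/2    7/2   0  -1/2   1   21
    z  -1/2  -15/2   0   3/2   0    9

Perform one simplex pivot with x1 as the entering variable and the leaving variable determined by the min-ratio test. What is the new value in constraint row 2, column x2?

Ratio test on column x1 — row 1: 3/(5/2) = 6/5; row 2: entry -1/2 ≤ 0. Minimum is 6/5 at row 1 (x3 leaves); pivot element 5/2.
Divide row 1 by 5/2; eliminate column x1 from the other rows.
Row 2 update in column x2: 7/2 − (-1/2)·(1/5) = 18/5.

18/5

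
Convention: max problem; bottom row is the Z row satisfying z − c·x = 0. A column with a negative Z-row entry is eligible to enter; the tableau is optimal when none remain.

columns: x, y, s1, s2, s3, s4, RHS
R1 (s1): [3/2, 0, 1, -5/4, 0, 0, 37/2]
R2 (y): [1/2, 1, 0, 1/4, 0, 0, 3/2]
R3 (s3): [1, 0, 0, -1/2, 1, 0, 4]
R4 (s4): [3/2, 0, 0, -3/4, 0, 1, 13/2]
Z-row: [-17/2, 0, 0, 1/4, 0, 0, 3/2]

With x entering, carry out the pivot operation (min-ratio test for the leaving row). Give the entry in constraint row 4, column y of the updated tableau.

-3

Ratio test on column x — row 1: (37/2)/(3/2) = 37/3; row 2: (3/2)/(1/2) = 3; row 3: 4/1 = 4; row 4: (13/2)/(3/2) = 13/3. Minimum is 3 at row 2 (y leaves); pivot element 1/2.
Divide row 2 by 1/2; eliminate column x from the other rows.
Row 4 update in column y: 0 − (3/2)·2 = -3.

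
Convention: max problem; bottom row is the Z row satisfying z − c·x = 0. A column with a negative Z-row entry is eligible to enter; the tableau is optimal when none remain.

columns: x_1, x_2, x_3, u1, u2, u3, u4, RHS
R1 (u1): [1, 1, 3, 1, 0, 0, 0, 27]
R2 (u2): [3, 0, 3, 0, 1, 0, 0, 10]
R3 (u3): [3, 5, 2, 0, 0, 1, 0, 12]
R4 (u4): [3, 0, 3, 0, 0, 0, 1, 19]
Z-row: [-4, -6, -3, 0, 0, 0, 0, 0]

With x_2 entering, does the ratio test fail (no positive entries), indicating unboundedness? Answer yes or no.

Column x_2 has positive entries in row(s) 1, 3, so the ratio test bounds it — not unbounded.

no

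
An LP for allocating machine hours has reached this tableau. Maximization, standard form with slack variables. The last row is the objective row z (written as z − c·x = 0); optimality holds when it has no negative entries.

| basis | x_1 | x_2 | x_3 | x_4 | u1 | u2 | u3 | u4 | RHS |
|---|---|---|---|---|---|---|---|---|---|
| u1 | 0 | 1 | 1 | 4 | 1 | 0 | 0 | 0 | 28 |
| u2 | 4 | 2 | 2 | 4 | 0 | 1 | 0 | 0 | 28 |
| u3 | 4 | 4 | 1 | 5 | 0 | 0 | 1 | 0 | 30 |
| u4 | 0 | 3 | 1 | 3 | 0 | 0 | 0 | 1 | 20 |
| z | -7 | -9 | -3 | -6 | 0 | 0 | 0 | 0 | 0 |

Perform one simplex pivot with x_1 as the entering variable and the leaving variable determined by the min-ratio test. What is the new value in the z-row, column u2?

7/4

Ratio test on column x_1 — row 1: entry 0 ≤ 0; row 2: 28/4 = 7; row 3: 30/4 = 15/2; row 4: entry 0 ≤ 0. Minimum is 7 at row 2 (u2 leaves); pivot element 4.
Divide row 2 by 4; eliminate column x_1 from the other rows.
z-row update in column u2: 0 − (-7)·(1/4) = 7/4.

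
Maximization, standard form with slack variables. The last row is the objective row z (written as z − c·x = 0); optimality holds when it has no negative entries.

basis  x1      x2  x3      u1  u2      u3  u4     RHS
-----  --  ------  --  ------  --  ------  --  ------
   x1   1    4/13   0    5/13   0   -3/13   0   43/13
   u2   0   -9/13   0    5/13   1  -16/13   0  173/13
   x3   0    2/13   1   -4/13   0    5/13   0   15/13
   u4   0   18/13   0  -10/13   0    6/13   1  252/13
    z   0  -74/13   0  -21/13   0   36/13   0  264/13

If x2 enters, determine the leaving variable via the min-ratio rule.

x3

Column x2 entries and ratios — x1: (43/13)/(4/13) = 43/4; u2: -9/13 ≤ 0, skip; x3: (15/13)/(2/13) = 15/2; u4: (252/13)/(18/13) = 14.
Smallest ratio is 15/2 in the row of x3, so x3 leaves.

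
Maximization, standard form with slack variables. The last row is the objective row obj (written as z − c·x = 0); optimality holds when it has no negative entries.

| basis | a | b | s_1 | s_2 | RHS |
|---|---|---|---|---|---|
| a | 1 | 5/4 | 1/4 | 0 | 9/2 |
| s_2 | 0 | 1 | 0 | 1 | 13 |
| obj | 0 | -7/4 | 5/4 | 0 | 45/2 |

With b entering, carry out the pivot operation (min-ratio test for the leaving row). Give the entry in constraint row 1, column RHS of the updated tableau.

Ratio test on column b — row 1: (9/2)/(5/4) = 18/5; row 2: 13/1 = 13. Minimum is 18/5 at row 1 (a leaves); pivot element 5/4.
Divide row 1 by 5/4; eliminate column b from the other rows.
In the new row 1, the RHS entry is the old entry divided by the pivot: (9/2)/(5/4) = 18/5.

18/5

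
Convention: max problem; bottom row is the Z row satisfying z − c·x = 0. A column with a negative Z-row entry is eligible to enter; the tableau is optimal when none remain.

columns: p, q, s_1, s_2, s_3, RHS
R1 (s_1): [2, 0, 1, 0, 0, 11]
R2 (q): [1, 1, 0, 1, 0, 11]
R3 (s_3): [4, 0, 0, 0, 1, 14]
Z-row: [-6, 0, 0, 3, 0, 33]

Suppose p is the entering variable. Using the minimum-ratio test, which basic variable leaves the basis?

Column p entries and ratios — s_1: 11/2 = 11/2; q: 11/1 = 11; s_3: 14/4 = 7/2.
Smallest ratio is 7/2 in the row of s_3, so s_3 leaves.

s_3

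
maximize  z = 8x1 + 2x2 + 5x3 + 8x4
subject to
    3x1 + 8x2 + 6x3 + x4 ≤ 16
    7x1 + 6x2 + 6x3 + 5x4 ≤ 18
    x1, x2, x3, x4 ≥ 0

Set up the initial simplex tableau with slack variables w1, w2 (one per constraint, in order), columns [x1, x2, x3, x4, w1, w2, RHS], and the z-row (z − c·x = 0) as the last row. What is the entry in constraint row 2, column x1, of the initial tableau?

Constraint 2 has coefficient 7 on x1.

7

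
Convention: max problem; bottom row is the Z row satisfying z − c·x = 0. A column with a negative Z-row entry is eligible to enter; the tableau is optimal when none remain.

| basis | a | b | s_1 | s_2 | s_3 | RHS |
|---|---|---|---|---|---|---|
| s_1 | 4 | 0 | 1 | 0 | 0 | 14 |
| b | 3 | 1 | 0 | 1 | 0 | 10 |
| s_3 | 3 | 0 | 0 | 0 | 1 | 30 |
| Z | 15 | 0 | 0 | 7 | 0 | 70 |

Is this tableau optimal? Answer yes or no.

yes

Every Z-row coefficient is ≥ 0, so the tableau is optimal.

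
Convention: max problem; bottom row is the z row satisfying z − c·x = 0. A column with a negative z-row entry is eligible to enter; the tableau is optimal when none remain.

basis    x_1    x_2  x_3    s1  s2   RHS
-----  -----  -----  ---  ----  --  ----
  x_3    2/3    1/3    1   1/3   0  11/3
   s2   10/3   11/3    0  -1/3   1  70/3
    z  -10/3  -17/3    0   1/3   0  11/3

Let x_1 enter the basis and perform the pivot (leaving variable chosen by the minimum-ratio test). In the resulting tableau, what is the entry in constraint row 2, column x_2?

2

Ratio test on column x_1 — row 1: (11/3)/(2/3) = 11/2; row 2: (70/3)/(10/3) = 7. Minimum is 11/2 at row 1 (x_3 leaves); pivot element 2/3.
Divide row 1 by 2/3; eliminate column x_1 from the other rows.
Row 2 update in column x_2: 11/3 − (10/3)·(1/2) = 2.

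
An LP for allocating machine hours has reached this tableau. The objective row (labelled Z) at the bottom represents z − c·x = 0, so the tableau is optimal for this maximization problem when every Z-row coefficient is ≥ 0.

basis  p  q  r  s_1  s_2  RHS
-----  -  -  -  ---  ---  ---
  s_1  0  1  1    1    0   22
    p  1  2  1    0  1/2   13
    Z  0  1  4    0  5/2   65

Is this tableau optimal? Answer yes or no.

Every Z-row coefficient is ≥ 0, so the tableau is optimal.

yes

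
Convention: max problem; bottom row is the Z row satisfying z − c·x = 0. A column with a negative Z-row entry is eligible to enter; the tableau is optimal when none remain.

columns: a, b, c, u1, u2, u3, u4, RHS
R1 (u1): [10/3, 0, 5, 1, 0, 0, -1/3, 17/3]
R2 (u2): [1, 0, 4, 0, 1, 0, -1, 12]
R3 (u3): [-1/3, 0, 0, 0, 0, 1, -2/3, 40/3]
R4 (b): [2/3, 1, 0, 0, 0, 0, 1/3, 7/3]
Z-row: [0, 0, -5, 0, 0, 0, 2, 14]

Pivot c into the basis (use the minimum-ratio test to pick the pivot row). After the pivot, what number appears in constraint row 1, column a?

Ratio test on column c — row 1: (17/3)/5 = 17/15; row 2: 12/4 = 3; row 3: entry 0 ≤ 0; row 4: entry 0 ≤ 0. Minimum is 17/15 at row 1 (u1 leaves); pivot element 5.
Divide row 1 by 5; eliminate column c from the other rows.
In the new row 1, the a entry is the old entry divided by the pivot: (10/3)/5 = 2/3.

2/3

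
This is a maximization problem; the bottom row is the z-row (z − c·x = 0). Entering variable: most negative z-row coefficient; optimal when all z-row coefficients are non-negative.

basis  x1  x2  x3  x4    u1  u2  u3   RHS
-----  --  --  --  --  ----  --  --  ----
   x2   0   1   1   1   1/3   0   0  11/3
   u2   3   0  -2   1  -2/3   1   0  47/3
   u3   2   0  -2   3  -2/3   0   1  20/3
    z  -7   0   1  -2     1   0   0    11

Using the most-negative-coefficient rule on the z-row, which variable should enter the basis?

Negative z-row entries: x1: -7, x4: -2.
The most negative is -7 in column x1, so x1 enters.

x1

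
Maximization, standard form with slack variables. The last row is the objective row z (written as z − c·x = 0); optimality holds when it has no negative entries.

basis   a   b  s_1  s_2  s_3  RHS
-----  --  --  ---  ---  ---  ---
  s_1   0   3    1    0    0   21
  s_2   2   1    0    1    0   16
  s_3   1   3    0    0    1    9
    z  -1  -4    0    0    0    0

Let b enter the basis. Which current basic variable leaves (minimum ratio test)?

s_3

Column b entries and ratios — s_1: 21/3 = 7; s_2: 16/1 = 16; s_3: 9/3 = 3.
Smallest ratio is 3 in the row of s_3, so s_3 leaves.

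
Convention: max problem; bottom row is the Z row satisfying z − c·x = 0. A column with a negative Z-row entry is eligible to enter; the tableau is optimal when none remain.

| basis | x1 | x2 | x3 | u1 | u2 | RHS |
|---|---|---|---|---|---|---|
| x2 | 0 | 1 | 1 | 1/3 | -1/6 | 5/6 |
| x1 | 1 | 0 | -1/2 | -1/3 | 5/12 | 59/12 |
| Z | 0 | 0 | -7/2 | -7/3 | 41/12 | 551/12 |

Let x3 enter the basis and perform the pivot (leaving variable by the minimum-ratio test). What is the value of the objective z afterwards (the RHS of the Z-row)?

Ratio test on column x3 — row 1: (5/6)/1 = 5/6; row 2: entry -1/2 ≤ 0. Minimum is 5/6 at row 1 (x2 leaves); pivot element 1.
Pivot on row 1; the Z-row RHS becomes 551/12 − (-7/2)·(5/6) = 293/6.

293/6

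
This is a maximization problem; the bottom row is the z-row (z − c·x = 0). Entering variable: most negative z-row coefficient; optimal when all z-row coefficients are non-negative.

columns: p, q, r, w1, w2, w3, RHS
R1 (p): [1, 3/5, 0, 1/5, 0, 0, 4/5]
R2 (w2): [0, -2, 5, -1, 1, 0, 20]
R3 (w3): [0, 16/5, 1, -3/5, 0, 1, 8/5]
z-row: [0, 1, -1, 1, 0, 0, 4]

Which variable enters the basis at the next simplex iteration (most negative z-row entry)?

Negative z-row entries: r: -1.
The most negative is -1 in column r, so r enters.

r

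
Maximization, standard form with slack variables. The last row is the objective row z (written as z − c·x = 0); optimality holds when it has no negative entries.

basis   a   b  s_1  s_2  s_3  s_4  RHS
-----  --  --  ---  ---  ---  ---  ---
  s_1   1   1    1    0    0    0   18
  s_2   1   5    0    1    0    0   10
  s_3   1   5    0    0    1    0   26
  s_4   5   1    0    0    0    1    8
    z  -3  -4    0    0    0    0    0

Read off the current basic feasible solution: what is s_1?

18

s_1 is basic (row 1); its value is the RHS of that row, 18.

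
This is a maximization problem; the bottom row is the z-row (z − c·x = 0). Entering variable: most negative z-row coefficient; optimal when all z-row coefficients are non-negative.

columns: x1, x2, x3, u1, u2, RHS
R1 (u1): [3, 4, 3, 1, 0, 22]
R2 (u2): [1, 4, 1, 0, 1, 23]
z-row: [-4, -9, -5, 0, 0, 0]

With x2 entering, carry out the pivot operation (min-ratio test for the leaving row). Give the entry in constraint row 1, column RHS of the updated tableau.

11/2

Ratio test on column x2 — row 1: 22/4 = 11/2; row 2: 23/4 = 23/4. Minimum is 11/2 at row 1 (u1 leaves); pivot element 4.
Divide row 1 by 4; eliminate column x2 from the other rows.
In the new row 1, the RHS entry is the old entry divided by the pivot: 22/4 = 11/2.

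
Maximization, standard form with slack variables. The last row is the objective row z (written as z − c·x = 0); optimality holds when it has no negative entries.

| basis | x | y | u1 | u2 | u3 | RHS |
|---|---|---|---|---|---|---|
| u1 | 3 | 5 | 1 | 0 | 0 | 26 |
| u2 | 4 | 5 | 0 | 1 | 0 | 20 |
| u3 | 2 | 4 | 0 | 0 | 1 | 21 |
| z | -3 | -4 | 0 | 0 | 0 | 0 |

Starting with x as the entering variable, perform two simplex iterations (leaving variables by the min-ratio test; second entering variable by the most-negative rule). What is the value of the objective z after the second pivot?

16

Ratio test on column x — row 1: 26/3 = 26/3; row 2: 20/4 = 5; row 3: 21/2 = 21/2. Minimum is 5 at row 2 (u2 leaves); pivot element 4.
Pivot on row 2; the z-row RHS becomes 0 − (-3)·5 = 15.
Next entering variable (most negative z-row entry -1/4): y.
Ratio test on column y — row 1: 11/(5/4) = 44/5; row 2: 5/(5/4) = 4; row 3: 11/(3/2) = 22/3. Minimum is 4 at row 2 (x leaves); pivot element 5/4.
After the second pivot the z-row RHS is 15 − (-1/4)·4 = 16.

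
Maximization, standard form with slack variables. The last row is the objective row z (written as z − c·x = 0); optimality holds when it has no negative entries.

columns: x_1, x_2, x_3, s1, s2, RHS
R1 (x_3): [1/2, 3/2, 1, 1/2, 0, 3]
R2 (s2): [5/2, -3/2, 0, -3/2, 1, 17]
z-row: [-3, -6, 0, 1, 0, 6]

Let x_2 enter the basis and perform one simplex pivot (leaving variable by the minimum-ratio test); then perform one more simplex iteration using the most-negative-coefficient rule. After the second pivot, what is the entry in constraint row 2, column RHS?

2

Ratio test on column x_2 — row 1: 3/(3/2) = 2; row 2: entry -3/2 ≤ 0. Minimum is 2 at row 1 (x_3 leaves); pivot element 3/2.
Divide row 1 by 3/2; eliminate column x_2 from the other rows.
Second iteration: most negative z-row entry is -1 in column x_1, so x_1 enters.
Ratio test on column x_1 — row 1: 2/(1/3) = 6; row 2: 20/3 = 20/3. Minimum is 6 at row 1 (x_2 leaves); pivot element 1/3.
Divide row 1 by 1/3; eliminate column x_1 from the other rows.
After both pivots, the entry at constraint row 2, column RHS is 2.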